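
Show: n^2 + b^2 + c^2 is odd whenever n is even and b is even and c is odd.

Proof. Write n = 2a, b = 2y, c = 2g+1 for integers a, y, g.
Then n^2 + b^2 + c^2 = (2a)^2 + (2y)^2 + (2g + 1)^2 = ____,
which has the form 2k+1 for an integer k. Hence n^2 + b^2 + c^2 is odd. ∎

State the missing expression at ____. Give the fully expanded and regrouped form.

2(2a^2 + 2g^2 + 2g + 2y^2) + 1

Expanding: (2a)^2 + (2y)^2 + (2g + 1)^2 = 4a^2 + 4g^2 + 4g + 4y^2 + 1.
Every term except the constant is even, so this is 2(2a^2 + 2g^2 + 2g + 2y^2) + 1,
and 2a^2 + 2g^2 + 2g + 2y^2 ∈ ℤ gives the required form.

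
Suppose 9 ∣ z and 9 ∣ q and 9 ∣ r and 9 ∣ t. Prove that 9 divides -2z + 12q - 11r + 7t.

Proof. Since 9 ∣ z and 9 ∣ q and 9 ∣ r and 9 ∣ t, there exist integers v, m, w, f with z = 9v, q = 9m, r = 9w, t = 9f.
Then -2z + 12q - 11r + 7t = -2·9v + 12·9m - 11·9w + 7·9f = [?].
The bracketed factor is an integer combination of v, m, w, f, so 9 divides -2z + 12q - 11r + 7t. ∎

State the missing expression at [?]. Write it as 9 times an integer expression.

Pull the common 9 out of every term: -2·9v + 12·9m - 11·9w + 7·9f = 9(7f + 12m - 2v - 11w).
7f + 12m - 2v - 11w is an integer, which exhibits the divisibility.

9(7f + 12m - 2v - 11w)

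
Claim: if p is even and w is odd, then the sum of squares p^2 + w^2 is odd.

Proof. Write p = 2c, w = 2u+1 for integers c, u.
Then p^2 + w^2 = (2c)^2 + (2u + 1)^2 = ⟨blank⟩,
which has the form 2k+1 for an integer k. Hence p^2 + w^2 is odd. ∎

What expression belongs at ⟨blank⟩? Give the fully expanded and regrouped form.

(2c)^2 + (2u + 1)^2 = 4c^2 + 4u^2 + 4u + 1
= 2(2c^2 + 2u^2 + 2u) + 1.
Since 2c^2 + 2u^2 + 2u is an integer, the sum of squares is of the form 2k+1 for an integer k.

2(2c^2 + 2u^2 + 2u) + 1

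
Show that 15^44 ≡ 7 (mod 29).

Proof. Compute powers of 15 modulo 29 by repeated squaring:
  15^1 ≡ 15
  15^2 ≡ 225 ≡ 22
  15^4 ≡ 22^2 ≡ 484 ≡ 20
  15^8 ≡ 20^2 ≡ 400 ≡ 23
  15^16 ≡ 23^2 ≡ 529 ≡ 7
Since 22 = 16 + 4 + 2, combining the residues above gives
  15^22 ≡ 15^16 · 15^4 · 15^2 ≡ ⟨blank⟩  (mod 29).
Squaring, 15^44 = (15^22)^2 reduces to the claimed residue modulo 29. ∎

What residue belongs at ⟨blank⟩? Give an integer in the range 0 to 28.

Multiply the listed residues: 7 · 20 · 22 = 140 → 3080.
Reducing modulo 29: 3080 = 106·29 + 6, so 15^22 ≡ 6.

6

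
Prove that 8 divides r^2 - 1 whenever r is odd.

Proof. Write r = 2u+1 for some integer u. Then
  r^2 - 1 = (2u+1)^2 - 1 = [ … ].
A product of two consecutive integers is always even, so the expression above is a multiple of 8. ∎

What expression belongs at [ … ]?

(2u+1)^2 - 1 = 4u^2 + 4u + 1 - 1 = 4u^2 + 4u = 4u(u+1).
Since u and u+1 are consecutive, u(u+1) is even, and 4·(even) is a multiple of 8.

4u(u + 1)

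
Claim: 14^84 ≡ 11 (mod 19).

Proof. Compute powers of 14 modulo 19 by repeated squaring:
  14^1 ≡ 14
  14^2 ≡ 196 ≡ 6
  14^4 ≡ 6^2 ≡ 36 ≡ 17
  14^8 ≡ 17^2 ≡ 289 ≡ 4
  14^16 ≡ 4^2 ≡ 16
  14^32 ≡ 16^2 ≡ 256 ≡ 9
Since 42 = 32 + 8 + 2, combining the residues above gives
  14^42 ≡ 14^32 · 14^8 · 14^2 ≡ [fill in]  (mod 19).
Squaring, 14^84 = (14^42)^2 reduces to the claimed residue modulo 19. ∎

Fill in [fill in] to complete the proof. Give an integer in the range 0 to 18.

14^32 · 14^8 · 14^2 ≡ 9 · 4 · 6 = 216.
216 mod 19 = 7, so 14^42 ≡ 7 (mod 19).

7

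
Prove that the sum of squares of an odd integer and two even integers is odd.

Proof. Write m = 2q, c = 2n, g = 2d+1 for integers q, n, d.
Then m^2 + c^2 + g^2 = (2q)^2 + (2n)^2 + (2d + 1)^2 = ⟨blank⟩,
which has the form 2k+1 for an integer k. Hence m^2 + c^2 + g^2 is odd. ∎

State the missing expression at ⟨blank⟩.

Expanding: (2q)^2 + (2n)^2 + (2d + 1)^2 = 4d^2 + 4d + 4n^2 + 4q^2 + 1.
Every term except the constant is even, so this is 2(2d^2 + 2d + 2n^2 + 2q^2) + 1,
and 2d^2 + 2d + 2n^2 + 2q^2 ∈ ℤ gives the required form.

2(2d^2 + 2d + 2n^2 + 2q^2) + 1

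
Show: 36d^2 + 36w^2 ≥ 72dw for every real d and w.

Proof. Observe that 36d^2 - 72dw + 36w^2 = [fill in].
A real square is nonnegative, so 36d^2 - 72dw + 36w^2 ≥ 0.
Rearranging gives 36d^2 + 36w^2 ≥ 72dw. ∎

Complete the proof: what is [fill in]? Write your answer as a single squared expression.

36d^2 - 72dw + 36w^2 is a perfect-square trinomial: the outer terms are (6d)^2 and (6w)^2, and the cross term is -2·6d·6w.
So 36d^2 - 72dw + 36w^2 = (6d - 6w)^2 ≥ 0.

(6d - 6w)^2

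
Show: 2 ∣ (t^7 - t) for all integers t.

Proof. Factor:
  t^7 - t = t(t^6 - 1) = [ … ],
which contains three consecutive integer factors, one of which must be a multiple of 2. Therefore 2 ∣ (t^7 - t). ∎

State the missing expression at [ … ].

t^6 - 1 = (t^2 - 1)(t^4 + t^2 + 1), and t^2 - 1 = (t-1)(t+1).
So t(t^6 - 1) = (t - 1)t(t + 1)(t^4 + t^2 + 1).

(t - 1)t(t + 1)(t^4 + t^2 + 1)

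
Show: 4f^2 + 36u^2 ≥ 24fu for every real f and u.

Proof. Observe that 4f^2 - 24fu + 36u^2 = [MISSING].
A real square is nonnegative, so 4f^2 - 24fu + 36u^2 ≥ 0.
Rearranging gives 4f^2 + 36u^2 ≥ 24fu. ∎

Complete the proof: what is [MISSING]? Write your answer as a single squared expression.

(2f - 6u)^2

The leading and trailing coefficients are 2^2 and 6^2, and 24 = 2·2·6, so the trinomial is (2f - 6u)^2.
Hence 4f^2 - 24fu + 36u^2 ≥ 0.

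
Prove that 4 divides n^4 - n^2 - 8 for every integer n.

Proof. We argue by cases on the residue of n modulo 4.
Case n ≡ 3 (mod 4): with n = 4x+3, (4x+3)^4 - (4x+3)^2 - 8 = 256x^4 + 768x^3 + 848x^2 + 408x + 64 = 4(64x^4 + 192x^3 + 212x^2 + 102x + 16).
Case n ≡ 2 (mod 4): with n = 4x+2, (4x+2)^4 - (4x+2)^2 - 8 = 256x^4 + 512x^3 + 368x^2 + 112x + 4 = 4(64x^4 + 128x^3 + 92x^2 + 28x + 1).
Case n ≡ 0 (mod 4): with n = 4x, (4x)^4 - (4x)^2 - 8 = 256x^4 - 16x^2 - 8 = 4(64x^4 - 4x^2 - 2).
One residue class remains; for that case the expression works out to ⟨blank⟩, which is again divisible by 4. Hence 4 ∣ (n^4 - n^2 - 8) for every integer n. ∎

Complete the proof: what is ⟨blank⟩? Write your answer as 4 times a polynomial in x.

4(64x^4 + 64x^3 + 20x^2 + 2x - 2)

Only n ≡ 1 (mod 4) is unaccounted for. Put n = 4x+1:
(4x+1)^4 - (4x+1)^2 - 8 expands to 256x^4 + 256x^3 + 80x^2 + 8x - 8,
and factoring out 4 leaves 4(64x^4 + 64x^3 + 20x^2 + 2x - 2).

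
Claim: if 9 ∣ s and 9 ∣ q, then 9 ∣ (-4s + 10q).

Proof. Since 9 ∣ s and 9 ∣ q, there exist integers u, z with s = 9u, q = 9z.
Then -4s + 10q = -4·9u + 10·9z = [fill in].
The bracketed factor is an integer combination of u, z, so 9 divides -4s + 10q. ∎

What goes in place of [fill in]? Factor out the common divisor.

9(-4u + 10z)

Pull the common 9 out of every term: -4·9u + 10·9z = 9(-4u + 10z).
-4u + 10z is an integer, which exhibits the divisibility.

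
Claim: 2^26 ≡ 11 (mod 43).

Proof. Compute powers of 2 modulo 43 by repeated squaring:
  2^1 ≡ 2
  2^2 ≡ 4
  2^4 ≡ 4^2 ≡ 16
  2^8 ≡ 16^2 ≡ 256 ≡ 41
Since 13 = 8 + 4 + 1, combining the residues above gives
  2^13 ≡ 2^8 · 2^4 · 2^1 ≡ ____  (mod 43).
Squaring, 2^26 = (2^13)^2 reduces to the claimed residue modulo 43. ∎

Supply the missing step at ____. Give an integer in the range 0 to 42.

2^8 · 2^4 · 2^1 ≡ 41 · 16 · 2 = 1312.
1312 mod 43 = 22, so 2^13 ≡ 22 (mod 43).

22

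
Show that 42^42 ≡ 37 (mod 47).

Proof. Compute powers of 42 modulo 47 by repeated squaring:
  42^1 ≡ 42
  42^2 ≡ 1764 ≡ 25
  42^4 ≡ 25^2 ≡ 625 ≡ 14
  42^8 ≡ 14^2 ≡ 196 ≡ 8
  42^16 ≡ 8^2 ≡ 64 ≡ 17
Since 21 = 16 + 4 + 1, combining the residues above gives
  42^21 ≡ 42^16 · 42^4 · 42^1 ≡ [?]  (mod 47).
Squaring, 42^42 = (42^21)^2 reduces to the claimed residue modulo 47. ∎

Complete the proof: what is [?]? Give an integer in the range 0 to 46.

42^16 · 42^4 · 42^1 ≡ 17 · 14 · 42 = 9996.
9996 mod 47 = 32, so 42^21 ≡ 32 (mod 47).

32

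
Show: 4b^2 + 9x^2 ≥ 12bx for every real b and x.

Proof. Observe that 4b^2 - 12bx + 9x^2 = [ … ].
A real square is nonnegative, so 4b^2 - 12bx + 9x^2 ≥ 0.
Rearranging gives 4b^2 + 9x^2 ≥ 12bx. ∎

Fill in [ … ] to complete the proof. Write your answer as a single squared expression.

4b^2 - 12bx + 9x^2 is a perfect-square trinomial: the outer terms are (2b)^2 and (3x)^2, and the cross term is -2·2b·3x.
So 4b^2 - 12bx + 9x^2 = (2b - 3x)^2 ≥ 0.

(2b - 3x)^2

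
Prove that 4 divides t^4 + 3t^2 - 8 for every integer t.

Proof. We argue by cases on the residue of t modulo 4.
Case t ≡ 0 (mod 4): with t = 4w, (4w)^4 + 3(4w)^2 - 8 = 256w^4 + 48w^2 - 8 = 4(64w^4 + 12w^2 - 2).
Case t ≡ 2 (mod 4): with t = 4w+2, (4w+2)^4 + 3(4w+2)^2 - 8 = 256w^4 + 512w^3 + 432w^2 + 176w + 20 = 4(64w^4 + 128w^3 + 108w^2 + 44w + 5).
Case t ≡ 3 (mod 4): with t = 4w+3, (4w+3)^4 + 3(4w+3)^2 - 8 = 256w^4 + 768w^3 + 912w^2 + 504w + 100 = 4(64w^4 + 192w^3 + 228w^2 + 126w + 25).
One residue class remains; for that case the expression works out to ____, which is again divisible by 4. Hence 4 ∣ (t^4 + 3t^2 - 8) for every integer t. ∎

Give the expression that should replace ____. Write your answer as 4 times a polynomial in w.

Only t ≡ 1 (mod 4) is unaccounted for. Put t = 4w+1:
(4w+1)^4 + 3(4w+1)^2 - 8 expands to 256w^4 + 256w^3 + 144w^2 + 40w - 4,
and factoring out 4 leaves 4(64w^4 + 64w^3 + 36w^2 + 10w - 1).

4(64w^4 + 64w^3 + 36w^2 + 10w - 1)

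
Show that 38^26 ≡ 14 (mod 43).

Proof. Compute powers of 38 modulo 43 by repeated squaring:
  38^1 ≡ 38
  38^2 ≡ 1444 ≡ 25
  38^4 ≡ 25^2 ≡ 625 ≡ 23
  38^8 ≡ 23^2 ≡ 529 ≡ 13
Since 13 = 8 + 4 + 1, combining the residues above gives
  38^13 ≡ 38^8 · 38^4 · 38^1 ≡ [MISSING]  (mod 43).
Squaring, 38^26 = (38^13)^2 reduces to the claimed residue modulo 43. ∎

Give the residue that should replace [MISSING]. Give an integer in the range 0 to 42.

10

Multiply the listed residues: 13 · 23 · 38 = 299 → 11362.
Reducing modulo 43: 11362 = 264·43 + 10, so 38^13 ≡ 10.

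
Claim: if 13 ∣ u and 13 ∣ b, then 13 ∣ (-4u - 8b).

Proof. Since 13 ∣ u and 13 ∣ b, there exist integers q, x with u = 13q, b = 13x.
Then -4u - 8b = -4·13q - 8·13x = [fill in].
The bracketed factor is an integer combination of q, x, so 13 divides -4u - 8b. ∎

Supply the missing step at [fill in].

Each term has a factor of 13: -4·13q - 8·13x = 13·(-4q - 8x).
Since -4q - 8x is an integer, 13 ∣ (-4u - 8b).

13(-4q - 8x)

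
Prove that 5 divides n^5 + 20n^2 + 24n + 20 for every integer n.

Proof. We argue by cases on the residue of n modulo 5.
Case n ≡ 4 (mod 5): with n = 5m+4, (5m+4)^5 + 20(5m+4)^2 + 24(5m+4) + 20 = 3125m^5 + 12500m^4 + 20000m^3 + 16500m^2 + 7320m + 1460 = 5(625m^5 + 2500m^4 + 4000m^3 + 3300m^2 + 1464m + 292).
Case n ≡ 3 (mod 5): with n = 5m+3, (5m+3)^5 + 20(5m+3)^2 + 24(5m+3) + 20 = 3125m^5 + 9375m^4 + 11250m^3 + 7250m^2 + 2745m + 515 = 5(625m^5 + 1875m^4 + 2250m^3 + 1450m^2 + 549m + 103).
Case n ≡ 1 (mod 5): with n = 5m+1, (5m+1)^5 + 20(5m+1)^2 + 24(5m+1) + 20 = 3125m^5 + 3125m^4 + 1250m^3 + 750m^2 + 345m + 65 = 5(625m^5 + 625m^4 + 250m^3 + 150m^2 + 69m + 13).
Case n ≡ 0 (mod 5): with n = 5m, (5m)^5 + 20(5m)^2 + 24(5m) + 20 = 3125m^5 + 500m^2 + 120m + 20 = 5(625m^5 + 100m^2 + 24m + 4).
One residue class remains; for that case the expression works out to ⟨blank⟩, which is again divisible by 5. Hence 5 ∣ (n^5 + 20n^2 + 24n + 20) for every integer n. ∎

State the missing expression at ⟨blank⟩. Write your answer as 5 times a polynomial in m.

Only n ≡ 2 (mod 5) is unaccounted for. Put n = 5m+2:
(5m+2)^5 + 20(5m+2)^2 + 24(5m+2) + 20 expands to 3125m^5 + 6250m^4 + 5000m^3 + 2500m^2 + 920m + 180,
and factoring out 5 leaves 5(625m^5 + 1250m^4 + 1000m^3 + 500m^2 + 184m + 36).

5(625m^5 + 1250m^4 + 1000m^3 + 500m^2 + 184m + 36)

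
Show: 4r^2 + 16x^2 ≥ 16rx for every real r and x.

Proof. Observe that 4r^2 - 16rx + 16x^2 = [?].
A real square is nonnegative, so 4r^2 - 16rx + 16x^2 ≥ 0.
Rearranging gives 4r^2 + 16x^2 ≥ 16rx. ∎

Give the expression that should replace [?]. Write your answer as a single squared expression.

(2r - 4x)^2

4r^2 - 16rx + 16x^2 is a perfect-square trinomial: the outer terms are (2r)^2 and (4x)^2, and the cross term is -2·2r·4x.
So 4r^2 - 16rx + 16x^2 = (2r - 4x)^2 ≥ 0.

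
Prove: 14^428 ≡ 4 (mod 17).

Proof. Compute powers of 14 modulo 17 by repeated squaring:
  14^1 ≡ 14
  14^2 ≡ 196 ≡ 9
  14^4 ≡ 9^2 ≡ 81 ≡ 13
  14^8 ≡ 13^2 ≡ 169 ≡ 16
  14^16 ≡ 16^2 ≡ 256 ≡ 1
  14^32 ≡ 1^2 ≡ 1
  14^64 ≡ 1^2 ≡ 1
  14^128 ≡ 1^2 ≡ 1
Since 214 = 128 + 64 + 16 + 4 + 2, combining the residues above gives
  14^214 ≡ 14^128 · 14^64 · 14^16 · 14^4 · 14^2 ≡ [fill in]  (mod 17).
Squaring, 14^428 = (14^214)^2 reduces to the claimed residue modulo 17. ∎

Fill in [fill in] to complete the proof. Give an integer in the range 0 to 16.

15

Multiply the listed residues: 1 · 1 · 1 · 13 · 9 = 1 → 1 → 13 → 117.
Reducing modulo 17: 117 = 6·17 + 15, so 14^214 ≡ 15.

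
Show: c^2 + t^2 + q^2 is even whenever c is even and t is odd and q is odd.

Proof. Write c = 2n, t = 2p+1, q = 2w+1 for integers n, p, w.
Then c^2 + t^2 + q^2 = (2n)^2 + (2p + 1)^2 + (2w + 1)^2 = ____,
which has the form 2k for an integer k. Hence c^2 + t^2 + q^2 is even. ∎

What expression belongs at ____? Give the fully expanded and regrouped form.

2(2n^2 + 2p^2 + 2p + 2w^2 + 2w + 1)

Expanding: (2n)^2 + (2p + 1)^2 + (2w + 1)^2 = 4n^2 + 4p^2 + 4p + 4w^2 + 4w + 2.
Every term is even; pulling out the factor of 2 gives 2(2n^2 + 2p^2 + 2p + 2w^2 + 2w + 1).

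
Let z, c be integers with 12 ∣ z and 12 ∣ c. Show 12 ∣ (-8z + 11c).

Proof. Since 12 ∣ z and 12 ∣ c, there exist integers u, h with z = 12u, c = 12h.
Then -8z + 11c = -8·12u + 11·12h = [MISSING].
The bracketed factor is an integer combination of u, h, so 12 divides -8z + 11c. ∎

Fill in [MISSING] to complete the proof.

12(11h - 8u)

Pull the common 12 out of every term: -8·12u + 11·12h = 12(11h - 8u).
11h - 8u is an integer, which exhibits the divisibility.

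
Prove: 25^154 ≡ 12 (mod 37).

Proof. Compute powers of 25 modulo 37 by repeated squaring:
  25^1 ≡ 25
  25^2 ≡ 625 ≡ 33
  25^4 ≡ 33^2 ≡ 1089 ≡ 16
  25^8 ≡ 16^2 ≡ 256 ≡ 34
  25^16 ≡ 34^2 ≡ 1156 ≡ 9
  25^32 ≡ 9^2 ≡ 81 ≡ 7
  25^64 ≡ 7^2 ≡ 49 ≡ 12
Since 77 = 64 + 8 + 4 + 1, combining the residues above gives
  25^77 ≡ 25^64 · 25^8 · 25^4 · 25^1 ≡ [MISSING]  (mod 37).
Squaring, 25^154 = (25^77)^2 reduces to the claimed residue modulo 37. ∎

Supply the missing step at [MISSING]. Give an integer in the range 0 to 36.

30

Multiply the listed residues: 12 · 34 · 16 · 25 = 408 → 6528 → 163200.
Reducing modulo 37: 163200 = 4410·37 + 30, so 25^77 ≡ 30.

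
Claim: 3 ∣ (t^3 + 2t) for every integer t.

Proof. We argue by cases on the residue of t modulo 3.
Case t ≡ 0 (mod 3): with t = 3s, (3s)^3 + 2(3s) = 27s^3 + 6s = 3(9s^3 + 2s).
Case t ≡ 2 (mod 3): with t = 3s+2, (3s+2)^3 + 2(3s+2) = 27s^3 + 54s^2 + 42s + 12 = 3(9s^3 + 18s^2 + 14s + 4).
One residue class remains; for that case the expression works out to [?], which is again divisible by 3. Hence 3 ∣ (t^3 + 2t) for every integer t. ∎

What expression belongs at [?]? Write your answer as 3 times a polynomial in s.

3(9s^3 + 9s^2 + 5s + 1)

Only t ≡ 1 (mod 3) is unaccounted for. Put t = 3s+1:
(3s+1)^3 + 2(3s+1) expands to 27s^3 + 27s^2 + 15s + 3,
and factoring out 3 leaves 3(9s^3 + 9s^2 + 5s + 1).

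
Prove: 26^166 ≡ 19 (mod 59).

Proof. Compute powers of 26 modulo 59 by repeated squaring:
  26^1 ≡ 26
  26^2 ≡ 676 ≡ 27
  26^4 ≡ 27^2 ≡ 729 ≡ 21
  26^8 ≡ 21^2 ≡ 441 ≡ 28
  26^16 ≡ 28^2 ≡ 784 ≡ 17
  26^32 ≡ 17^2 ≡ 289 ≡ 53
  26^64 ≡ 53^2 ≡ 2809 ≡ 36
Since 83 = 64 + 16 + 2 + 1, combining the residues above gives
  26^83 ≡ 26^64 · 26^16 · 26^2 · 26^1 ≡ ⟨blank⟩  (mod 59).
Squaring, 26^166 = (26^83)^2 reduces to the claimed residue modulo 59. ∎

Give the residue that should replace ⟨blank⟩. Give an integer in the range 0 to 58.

Multiply the listed residues: 36 · 17 · 27 · 26 = 612 → 16524 → 429624.
Reducing modulo 59: 429624 = 7281·59 + 45, so 26^83 ≡ 45.

45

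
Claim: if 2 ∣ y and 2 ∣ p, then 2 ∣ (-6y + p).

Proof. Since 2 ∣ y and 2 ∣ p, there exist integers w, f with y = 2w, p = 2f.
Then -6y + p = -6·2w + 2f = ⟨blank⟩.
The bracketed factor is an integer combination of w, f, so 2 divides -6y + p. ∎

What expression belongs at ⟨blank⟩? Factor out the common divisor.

Each term has a factor of 2: -6·2w + 2f = 2·(f - 6w).
Since f - 6w is an integer, 2 ∣ (-6y + p).

2(f - 6w)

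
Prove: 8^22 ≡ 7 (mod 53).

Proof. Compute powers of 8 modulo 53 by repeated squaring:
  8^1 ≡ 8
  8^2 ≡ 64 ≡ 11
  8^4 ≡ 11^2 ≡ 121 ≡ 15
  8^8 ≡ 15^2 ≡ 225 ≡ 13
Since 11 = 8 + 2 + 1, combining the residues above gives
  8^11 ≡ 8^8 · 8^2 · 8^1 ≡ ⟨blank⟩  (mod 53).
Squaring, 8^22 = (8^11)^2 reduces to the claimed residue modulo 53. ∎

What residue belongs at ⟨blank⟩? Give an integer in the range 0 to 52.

31

Multiply the listed residues: 13 · 11 · 8 = 143 → 1144.
Reducing modulo 53: 1144 = 21·53 + 31, so 8^11 ≡ 31.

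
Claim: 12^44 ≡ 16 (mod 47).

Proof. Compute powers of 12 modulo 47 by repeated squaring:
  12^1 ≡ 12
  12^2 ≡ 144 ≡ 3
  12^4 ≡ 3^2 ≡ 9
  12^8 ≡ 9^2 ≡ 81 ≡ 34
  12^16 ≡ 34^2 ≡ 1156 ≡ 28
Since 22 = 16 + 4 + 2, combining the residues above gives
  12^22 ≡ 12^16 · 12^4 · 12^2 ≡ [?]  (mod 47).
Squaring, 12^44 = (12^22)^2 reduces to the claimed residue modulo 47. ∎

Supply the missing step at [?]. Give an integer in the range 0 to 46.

Multiply the listed residues: 28 · 9 · 3 = 252 → 756.
Reducing modulo 47: 756 = 16·47 + 4, so 12^22 ≡ 4.

4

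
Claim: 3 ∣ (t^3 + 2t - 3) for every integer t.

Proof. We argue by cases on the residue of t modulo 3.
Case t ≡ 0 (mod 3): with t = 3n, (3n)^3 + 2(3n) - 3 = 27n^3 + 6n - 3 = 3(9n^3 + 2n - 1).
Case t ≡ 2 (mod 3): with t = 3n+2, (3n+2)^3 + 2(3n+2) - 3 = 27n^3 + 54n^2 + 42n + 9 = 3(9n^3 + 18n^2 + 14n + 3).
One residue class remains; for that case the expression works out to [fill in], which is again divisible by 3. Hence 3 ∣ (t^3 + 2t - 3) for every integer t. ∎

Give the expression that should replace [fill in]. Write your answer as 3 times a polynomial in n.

3(9n^3 + 9n^2 + 5n)

Only t ≡ 1 (mod 3) is unaccounted for. Put t = 3n+1:
(3n+1)^3 + 2(3n+1) - 3 expands to 27n^3 + 27n^2 + 15n,
and factoring out 3 leaves 3(9n^3 + 9n^2 + 5n).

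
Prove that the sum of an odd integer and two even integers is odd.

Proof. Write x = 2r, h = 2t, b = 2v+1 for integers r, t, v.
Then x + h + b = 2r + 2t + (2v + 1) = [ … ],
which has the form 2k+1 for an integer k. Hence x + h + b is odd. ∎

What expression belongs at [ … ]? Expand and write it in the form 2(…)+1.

Expanding: 2r + 2t + (2v + 1) = 2r + 2t + 2v + 1.
Every term except the constant is even, so this is 2(r + t + v) + 1,
and r + t + v ∈ ℤ gives the required form.

2(r + t + v) + 1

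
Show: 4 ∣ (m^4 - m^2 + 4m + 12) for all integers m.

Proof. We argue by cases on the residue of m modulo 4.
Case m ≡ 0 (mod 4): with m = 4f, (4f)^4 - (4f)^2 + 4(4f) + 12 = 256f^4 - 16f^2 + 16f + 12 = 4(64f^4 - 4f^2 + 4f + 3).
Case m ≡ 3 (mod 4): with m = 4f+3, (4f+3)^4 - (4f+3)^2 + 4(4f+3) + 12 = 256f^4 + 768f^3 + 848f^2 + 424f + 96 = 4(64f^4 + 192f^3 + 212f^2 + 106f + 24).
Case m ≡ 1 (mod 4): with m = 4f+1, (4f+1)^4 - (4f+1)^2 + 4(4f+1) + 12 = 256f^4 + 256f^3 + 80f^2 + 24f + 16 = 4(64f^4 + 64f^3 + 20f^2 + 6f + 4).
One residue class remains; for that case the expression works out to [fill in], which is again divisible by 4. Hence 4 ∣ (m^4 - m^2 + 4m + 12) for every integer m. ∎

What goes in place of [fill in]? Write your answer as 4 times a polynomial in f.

Only m ≡ 2 (mod 4) is unaccounted for. Put m = 4f+2:
(4f+2)^4 - (4f+2)^2 + 4(4f+2) + 12 expands to 256f^4 + 512f^3 + 368f^2 + 128f + 32,
and factoring out 4 leaves 4(64f^4 + 128f^3 + 92f^2 + 32f + 8).

4(64f^4 + 128f^3 + 92f^2 + 32f + 8)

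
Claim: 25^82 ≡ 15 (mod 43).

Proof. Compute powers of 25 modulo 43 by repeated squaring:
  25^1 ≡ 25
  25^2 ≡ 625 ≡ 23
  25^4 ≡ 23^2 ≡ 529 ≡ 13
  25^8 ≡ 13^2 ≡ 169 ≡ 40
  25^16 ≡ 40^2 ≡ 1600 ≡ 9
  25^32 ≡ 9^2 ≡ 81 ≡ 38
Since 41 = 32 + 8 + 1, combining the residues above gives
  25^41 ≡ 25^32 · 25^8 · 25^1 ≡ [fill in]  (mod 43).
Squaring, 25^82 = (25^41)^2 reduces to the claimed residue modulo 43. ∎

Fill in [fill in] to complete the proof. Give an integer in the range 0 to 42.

25^32 · 25^8 · 25^1 ≡ 38 · 40 · 25 = 38000.
38000 mod 43 = 31, so 25^41 ≡ 31 (mod 43).

31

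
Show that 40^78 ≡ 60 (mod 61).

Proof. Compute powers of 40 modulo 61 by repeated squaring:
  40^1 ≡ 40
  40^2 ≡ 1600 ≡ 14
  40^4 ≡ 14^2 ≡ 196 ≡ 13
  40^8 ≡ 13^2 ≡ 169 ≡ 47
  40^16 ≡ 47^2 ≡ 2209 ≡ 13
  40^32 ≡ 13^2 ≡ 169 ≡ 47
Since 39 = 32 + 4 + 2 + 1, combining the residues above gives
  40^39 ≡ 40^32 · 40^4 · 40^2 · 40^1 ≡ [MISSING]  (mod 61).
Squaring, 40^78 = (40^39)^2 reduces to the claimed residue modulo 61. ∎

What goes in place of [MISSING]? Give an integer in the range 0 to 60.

11

Multiply the listed residues: 47 · 13 · 14 · 40 = 611 → 8554 → 342160.
Reducing modulo 61: 342160 = 5609·61 + 11, so 40^39 ≡ 11.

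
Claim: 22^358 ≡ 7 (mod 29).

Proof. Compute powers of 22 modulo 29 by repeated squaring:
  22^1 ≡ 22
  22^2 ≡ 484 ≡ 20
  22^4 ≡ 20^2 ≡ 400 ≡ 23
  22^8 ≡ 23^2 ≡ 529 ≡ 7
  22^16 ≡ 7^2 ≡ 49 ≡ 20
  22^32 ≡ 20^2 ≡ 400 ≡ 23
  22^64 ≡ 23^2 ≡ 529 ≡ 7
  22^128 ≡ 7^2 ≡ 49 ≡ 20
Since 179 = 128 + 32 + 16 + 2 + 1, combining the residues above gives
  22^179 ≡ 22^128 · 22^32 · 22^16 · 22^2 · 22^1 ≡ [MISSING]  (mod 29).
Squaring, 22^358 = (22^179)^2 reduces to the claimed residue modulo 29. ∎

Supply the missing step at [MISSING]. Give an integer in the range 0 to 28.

6

22^128 · 22^32 · 22^16 · 22^2 · 22^1 ≡ 20 · 23 · 20 · 20 · 22 = 4048000.
4048000 mod 29 = 6, so 22^179 ≡ 6 (mod 29).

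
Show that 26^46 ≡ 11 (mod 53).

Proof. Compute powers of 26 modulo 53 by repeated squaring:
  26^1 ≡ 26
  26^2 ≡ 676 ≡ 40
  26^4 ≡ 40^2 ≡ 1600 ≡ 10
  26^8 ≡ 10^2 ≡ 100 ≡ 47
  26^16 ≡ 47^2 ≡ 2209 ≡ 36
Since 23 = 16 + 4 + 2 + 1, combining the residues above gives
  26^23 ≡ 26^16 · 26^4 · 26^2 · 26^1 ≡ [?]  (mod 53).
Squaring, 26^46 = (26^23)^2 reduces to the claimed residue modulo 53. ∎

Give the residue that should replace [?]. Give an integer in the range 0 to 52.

8

26^16 · 26^4 · 26^2 · 26^1 ≡ 36 · 10 · 40 · 26 = 374400.
374400 mod 53 = 8, so 26^23 ≡ 8 (mod 53).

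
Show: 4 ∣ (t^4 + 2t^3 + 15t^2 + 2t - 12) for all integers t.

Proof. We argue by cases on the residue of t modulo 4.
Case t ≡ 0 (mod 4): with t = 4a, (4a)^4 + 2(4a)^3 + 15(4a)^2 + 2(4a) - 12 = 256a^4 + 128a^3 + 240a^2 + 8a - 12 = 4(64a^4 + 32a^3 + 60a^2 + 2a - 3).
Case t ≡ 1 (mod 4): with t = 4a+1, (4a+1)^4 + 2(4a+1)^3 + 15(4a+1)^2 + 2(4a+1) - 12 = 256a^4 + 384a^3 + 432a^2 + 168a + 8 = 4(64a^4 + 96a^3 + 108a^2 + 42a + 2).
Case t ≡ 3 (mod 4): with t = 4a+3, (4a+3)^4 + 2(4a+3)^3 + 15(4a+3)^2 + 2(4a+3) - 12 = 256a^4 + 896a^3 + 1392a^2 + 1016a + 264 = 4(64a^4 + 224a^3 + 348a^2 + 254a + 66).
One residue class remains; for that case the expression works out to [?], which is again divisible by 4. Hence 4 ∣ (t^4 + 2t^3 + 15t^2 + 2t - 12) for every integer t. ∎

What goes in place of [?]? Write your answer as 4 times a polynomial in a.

4(64a^4 + 160a^3 + 204a^2 + 118a + 21)

The residues treated are {0, 1, 3}, so the missing case is t ≡ 2 (mod 4); write t = 4a+2.
Then (4a+2)^4 + 2(4a+2)^3 + 15(4a+2)^2 + 2(4a+2) - 12 = 256a^4 + 640a^3 + 816a^2 + 472a + 84 = 4(64a^4 + 160a^3 + 204a^2 + 118a + 21).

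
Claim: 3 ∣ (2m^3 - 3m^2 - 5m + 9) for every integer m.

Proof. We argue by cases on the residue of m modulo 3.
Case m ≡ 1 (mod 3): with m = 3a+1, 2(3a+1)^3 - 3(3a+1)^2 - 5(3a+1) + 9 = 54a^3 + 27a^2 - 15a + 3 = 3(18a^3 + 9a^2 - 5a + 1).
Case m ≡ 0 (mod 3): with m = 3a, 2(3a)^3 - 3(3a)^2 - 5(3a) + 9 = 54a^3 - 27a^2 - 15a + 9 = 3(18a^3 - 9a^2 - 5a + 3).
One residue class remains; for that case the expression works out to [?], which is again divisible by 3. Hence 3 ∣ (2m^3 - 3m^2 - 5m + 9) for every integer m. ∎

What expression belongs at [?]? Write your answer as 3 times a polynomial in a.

Only m ≡ 2 (mod 3) is unaccounted for. Put m = 3a+2:
2(3a+2)^3 - 3(3a+2)^2 - 5(3a+2) + 9 expands to 54a^3 + 81a^2 + 21a + 3,
and factoring out 3 leaves 3(18a^3 + 27a^2 + 7a + 1).

3(18a^3 + 27a^2 + 7a + 1)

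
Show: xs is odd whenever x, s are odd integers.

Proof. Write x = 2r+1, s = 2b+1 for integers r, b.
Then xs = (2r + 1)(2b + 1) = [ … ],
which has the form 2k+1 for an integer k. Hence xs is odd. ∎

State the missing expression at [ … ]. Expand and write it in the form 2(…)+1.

2(2br + b + r) + 1

(2r + 1)(2b + 1) = 4br + 2b + 2r + 1
= 2(2br + b + r) + 1.
Since 2br + b + r is an integer, the product is of the form 2k+1 for an integer k.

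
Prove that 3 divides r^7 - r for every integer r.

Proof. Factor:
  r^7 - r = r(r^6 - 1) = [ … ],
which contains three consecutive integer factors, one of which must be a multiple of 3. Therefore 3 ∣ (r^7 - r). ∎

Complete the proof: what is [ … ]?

r^6 - 1 = (r^2 - 1)(r^4 + r^2 + 1), and r^2 - 1 = (r-1)(r+1).
So r(r^6 - 1) = (r - 1)r(r + 1)(r^4 + r^2 + 1).

(r - 1)r(r + 1)(r^4 + r^2 + 1)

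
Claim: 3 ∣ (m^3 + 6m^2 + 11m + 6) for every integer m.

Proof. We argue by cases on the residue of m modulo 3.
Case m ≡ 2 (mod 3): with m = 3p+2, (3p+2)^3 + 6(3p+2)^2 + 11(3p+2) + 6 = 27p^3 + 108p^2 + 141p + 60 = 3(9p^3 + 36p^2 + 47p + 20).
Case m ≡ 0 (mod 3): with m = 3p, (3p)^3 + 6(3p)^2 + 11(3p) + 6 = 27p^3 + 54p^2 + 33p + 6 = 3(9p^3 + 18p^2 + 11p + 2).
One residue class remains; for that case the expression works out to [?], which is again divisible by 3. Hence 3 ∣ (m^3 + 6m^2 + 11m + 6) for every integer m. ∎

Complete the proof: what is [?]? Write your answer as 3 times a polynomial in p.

The residues treated are {2, 0}, so the missing case is m ≡ 1 (mod 3); write m = 3p+1.
Then (3p+1)^3 + 6(3p+1)^2 + 11(3p+1) + 6 = 27p^3 + 81p^2 + 78p + 24 = 3(9p^3 + 27p^2 + 26p + 8).

3(9p^3 + 27p^2 + 26p + 8)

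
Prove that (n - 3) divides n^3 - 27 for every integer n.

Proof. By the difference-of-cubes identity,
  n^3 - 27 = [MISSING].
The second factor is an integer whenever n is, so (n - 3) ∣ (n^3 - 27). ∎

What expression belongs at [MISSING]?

(n - 3)(n^2 + 3n + 9)

Polynomial division of n^3 - 27 by n - 3 leaves remainder 0 and quotient n^2 + 3n + 9.
Hence n^3 - 27 = (n - 3)(n^2 + 3n + 9).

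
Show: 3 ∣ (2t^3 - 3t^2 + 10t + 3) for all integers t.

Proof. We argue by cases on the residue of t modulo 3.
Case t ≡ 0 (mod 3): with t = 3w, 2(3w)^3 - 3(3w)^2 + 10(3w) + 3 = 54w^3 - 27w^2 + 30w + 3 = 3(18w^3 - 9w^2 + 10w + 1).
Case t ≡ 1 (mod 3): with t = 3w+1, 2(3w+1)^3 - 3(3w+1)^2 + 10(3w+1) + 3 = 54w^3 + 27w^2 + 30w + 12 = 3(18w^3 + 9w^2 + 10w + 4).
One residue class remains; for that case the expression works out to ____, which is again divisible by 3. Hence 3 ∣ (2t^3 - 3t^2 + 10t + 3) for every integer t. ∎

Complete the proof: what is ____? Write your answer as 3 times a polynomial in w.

Only t ≡ 2 (mod 3) is unaccounted for. Put t = 3w+2:
2(3w+2)^3 - 3(3w+2)^2 + 10(3w+2) + 3 expands to 54w^3 + 81w^2 + 66w + 27,
and factoring out 3 leaves 3(18w^3 + 27w^2 + 22w + 9).

3(18w^3 + 27w^2 + 22w + 9)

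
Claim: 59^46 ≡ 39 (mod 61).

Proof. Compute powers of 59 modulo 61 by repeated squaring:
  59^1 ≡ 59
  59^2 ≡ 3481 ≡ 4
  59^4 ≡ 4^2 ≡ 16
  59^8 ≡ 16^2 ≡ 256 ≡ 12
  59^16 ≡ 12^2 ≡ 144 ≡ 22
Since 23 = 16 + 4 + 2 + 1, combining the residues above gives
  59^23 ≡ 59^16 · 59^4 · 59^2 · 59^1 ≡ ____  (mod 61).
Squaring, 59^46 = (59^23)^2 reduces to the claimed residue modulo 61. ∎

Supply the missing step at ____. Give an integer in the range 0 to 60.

Multiply the listed residues: 22 · 16 · 4 · 59 = 352 → 1408 → 83072.
Reducing modulo 61: 83072 = 1361·61 + 51, so 59^23 ≡ 51.

51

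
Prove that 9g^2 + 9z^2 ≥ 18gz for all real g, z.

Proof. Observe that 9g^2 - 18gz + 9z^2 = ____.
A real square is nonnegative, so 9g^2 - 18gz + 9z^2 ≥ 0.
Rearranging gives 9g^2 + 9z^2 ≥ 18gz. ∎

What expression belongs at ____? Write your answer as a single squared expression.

The leading and trailing coefficients are 3^2 and 3^2, and 18 = 2·3·3, so the trinomial is (3g - 3z)^2.
Hence 9g^2 - 18gz + 9z^2 ≥ 0.

(3g - 3z)^2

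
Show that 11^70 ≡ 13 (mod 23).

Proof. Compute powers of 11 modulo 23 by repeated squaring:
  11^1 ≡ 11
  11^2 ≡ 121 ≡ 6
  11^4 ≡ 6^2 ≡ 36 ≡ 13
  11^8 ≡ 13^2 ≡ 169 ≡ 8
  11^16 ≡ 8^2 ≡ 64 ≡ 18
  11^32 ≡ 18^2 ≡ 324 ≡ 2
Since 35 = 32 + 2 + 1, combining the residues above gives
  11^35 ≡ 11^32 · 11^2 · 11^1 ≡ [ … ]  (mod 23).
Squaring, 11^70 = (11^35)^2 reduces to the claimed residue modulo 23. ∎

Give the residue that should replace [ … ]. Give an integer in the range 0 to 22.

17

11^32 · 11^2 · 11^1 ≡ 2 · 6 · 11 = 132.
132 mod 23 = 17, so 11^35 ≡ 17 (mod 23).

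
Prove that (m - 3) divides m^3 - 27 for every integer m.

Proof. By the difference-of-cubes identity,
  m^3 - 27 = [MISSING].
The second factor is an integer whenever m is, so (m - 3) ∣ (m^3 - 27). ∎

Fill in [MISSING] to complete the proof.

(m - 3)(m^2 + 3m + 9)

Polynomial division of m^3 - 27 by m - 3 leaves remainder 0 and quotient m^2 + 3m + 9.
Hence m^3 - 27 = (m - 3)(m^2 + 3m + 9).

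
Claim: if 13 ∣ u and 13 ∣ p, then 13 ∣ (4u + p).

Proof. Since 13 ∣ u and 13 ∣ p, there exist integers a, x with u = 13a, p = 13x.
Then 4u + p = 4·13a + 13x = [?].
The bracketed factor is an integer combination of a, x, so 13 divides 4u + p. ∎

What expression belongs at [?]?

13(4a + x)

Each term has a factor of 13: 4·13a + 13x = 13·(4a + x).
Since 4a + x is an integer, 13 ∣ (4u + p).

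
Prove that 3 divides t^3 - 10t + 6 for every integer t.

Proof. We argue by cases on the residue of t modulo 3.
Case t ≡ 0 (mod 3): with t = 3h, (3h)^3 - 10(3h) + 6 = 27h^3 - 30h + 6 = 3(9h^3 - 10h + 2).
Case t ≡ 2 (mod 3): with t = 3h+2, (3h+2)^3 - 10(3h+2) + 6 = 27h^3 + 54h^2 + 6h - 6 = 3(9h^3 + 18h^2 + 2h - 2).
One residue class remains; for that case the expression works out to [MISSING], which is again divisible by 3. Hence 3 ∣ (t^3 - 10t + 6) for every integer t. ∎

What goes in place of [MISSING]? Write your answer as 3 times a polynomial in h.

3(9h^3 + 9h^2 - 7h - 1)

Only t ≡ 1 (mod 3) is unaccounted for. Put t = 3h+1:
(3h+1)^3 - 10(3h+1) + 6 expands to 27h^3 + 27h^2 - 21h - 3,
and factoring out 3 leaves 3(9h^3 + 9h^2 - 7h - 1).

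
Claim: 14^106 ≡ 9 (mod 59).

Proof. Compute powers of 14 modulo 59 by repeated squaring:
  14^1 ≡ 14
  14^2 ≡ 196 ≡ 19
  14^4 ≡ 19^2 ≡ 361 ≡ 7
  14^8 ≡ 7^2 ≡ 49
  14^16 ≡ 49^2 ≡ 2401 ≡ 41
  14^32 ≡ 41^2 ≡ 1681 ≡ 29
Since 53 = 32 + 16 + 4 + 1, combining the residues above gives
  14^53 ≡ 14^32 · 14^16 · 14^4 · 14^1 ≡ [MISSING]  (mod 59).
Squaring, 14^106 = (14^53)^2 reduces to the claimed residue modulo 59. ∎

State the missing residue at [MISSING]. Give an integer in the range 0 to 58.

Multiply the listed residues: 29 · 41 · 7 · 14 = 1189 → 8323 → 116522.
Reducing modulo 59: 116522 = 1974·59 + 56, so 14^53 ≡ 56.

56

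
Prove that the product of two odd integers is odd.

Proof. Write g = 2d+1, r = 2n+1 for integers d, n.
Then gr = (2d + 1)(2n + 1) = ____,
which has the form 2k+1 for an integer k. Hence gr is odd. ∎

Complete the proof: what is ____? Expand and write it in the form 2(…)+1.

Expanding: (2d + 1)(2n + 1) = 4dn + 2d + 2n + 1.
Every term except the constant is even, so this is 2(2dn + d + n) + 1,
and 2dn + d + n ∈ ℤ gives the required form.

2(2dn + d + n) + 1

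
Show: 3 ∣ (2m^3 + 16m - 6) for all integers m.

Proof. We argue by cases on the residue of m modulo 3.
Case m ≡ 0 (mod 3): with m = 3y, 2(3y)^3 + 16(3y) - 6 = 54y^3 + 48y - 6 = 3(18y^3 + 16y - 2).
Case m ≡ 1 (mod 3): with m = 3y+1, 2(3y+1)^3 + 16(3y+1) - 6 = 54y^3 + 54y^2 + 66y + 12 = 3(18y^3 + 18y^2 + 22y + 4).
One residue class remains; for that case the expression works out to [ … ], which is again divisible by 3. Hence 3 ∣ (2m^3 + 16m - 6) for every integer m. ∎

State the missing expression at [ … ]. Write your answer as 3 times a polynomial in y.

3(18y^3 + 36y^2 + 40y + 14)

Only m ≡ 2 (mod 3) is unaccounted for. Put m = 3y+2:
2(3y+2)^3 + 16(3y+2) - 6 expands to 54y^3 + 108y^2 + 120y + 42,
and factoring out 3 leaves 3(18y^3 + 36y^2 + 40y + 14).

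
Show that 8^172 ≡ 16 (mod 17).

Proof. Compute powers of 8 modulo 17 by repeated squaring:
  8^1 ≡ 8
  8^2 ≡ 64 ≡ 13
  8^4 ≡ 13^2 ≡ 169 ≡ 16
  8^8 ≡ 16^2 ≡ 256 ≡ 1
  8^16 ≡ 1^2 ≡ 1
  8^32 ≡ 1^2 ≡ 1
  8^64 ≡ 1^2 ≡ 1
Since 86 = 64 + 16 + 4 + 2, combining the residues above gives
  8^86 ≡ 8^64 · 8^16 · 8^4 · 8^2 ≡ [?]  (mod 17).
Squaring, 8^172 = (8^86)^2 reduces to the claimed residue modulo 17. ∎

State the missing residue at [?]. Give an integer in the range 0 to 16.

4

Multiply the listed residues: 1 · 1 · 16 · 13 = 1 → 16 → 208.
Reducing modulo 17: 208 = 12·17 + 4, so 8^86 ≡ 4.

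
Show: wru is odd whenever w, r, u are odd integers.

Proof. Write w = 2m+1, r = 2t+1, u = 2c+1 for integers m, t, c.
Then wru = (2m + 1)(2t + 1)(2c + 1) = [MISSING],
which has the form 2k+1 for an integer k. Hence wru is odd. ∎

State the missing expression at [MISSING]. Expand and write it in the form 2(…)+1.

(2m + 1)(2t + 1)(2c + 1) = 8cmt + 4cm + 4ct + 2c + 4mt + 2m + 2t + 1
= 2(4cmt + 2cm + 2ct + c + 2mt + m + t) + 1.
Since 4cmt + 2cm + 2ct + c + 2mt + m + t is an integer, the product is of the form 2k+1 for an integer k.

2(4cmt + 2cm + 2ct + c + 2mt + m + t) + 1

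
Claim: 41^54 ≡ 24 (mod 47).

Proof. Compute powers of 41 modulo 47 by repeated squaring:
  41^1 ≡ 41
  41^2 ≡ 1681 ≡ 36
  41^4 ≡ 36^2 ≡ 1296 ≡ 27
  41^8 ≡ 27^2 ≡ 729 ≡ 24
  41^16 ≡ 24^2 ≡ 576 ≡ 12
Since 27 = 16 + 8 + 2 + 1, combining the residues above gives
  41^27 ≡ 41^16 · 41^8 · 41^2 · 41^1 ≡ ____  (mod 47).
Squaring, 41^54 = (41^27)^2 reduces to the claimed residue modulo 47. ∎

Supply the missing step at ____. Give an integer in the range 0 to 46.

20

41^16 · 41^8 · 41^2 · 41^1 ≡ 12 · 24 · 36 · 41 = 425088.
425088 mod 47 = 20, so 41^27 ≡ 20 (mod 47).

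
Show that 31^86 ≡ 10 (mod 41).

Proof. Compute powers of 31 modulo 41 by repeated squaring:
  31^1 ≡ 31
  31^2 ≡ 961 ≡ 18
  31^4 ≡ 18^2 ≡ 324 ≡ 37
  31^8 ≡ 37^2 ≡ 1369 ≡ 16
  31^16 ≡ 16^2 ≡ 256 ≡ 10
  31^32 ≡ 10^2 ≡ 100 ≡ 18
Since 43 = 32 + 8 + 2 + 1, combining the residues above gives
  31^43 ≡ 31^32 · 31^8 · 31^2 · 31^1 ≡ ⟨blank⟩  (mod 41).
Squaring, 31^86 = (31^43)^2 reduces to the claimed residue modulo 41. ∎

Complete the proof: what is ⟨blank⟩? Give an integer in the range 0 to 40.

25

Multiply the listed residues: 18 · 16 · 18 · 31 = 288 → 5184 → 160704.
Reducing modulo 41: 160704 = 3919·41 + 25, so 31^43 ≡ 25.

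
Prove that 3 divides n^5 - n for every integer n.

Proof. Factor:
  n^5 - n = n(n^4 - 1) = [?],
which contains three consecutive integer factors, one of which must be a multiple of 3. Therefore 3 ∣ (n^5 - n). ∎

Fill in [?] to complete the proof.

n^4 - 1 = (n^2 - 1)(n^2 + 1), and n^2 - 1 = (n-1)(n+1).
So n(n^4 - 1) = (n - 1)n(n + 1)(n^2 + 1).

(n - 1)n(n + 1)(n^2 + 1)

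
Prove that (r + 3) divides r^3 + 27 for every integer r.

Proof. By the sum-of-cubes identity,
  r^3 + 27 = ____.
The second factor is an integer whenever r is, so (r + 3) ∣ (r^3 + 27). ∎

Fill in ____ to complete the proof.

a^3 + b^3 = (a + b)(a^2 - ab + b^2). With a = r, b = 3:
r^3 + 27 = (r + 3)(r^2 - 3r + 9).

(r + 3)(r^2 - 3r + 9)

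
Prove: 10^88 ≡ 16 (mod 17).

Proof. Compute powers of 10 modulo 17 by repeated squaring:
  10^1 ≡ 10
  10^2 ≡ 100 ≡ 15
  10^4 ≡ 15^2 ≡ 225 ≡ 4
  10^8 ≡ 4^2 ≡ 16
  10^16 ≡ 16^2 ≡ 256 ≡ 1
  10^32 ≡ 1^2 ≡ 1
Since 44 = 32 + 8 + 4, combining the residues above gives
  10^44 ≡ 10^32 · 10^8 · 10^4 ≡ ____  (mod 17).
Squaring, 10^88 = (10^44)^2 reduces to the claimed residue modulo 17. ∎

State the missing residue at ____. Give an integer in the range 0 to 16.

Multiply the listed residues: 1 · 16 · 4 = 16 → 64.
Reducing modulo 17: 64 = 3·17 + 13, so 10^44 ≡ 13.

13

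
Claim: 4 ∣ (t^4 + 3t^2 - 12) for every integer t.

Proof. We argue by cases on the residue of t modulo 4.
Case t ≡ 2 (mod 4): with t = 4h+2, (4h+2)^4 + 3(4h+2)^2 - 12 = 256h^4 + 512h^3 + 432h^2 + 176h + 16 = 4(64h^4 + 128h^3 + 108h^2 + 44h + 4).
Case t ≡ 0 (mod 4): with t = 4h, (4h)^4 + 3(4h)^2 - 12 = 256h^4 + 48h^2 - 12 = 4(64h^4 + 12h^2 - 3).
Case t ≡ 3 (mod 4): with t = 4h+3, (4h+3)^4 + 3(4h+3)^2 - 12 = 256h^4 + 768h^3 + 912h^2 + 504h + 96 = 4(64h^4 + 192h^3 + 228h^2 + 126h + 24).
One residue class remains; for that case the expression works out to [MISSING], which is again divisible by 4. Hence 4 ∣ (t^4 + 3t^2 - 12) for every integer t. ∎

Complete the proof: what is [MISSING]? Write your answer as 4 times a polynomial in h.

The residues treated are {2, 0, 3}, so the missing case is t ≡ 1 (mod 4); write t = 4h+1.
Then (4h+1)^4 + 3(4h+1)^2 - 12 = 256h^4 + 256h^3 + 144h^2 + 40h - 8 = 4(64h^4 + 64h^3 + 36h^2 + 10h - 2).

4(64h^4 + 64h^3 + 36h^2 + 10h - 2)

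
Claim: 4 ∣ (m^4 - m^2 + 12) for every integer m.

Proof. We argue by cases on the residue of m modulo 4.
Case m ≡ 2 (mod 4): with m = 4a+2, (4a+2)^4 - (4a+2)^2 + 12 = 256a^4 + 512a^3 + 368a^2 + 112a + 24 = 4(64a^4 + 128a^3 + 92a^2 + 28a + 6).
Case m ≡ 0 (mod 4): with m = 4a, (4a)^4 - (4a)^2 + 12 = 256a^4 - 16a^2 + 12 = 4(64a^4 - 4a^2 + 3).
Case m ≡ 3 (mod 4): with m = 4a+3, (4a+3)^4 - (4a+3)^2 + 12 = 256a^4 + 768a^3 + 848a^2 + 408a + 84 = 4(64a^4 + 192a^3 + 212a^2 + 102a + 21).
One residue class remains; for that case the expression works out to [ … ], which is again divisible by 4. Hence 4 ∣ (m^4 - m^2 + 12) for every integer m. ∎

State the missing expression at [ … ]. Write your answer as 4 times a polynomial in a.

Only m ≡ 1 (mod 4) is unaccounted for. Put m = 4a+1:
(4a+1)^4 - (4a+1)^2 + 12 expands to 256a^4 + 256a^3 + 80a^2 + 8a + 12,
and factoring out 4 leaves 4(64a^4 + 64a^3 + 20a^2 + 2a + 3).

4(64a^4 + 64a^3 + 20a^2 + 2a + 3)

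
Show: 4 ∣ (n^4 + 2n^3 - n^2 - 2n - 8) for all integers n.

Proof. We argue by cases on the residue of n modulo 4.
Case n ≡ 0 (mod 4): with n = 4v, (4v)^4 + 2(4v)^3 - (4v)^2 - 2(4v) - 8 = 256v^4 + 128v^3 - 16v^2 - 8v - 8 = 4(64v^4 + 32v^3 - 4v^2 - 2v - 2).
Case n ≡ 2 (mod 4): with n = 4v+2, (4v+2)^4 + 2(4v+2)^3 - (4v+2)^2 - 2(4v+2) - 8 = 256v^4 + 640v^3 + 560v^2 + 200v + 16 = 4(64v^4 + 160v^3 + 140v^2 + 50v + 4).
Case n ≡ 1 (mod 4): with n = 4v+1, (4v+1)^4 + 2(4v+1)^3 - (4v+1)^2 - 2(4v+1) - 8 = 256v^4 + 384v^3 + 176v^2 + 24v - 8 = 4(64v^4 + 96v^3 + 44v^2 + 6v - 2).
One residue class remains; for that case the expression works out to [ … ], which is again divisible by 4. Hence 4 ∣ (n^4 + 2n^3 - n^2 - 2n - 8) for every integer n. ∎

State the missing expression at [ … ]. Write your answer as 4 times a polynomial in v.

4(64v^4 + 224v^3 + 284v^2 + 154v + 28)

Only n ≡ 3 (mod 4) is unaccounted for. Put n = 4v+3:
(4v+3)^4 + 2(4v+3)^3 - (4v+3)^2 - 2(4v+3) - 8 expands to 256v^4 + 896v^3 + 1136v^2 + 616v + 112,
and factoring out 4 leaves 4(64v^4 + 224v^3 + 284v^2 + 154v + 28).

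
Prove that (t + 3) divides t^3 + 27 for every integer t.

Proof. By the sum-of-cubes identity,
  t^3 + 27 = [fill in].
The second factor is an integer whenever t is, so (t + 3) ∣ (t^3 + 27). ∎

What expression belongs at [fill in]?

Polynomial division of t^3 + 27 by t + 3 leaves remainder 0 and quotient t^2 - 3t + 9.
Hence t^3 + 27 = (t + 3)(t^2 - 3t + 9).

(t + 3)(t^2 - 3t + 9)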